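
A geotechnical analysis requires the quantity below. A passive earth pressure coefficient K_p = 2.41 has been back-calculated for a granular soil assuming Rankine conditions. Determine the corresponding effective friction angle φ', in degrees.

24.4°

K_p = (1+sin φ)/(1−sin φ) ⇒ sin φ = (K_p − 1)/(K_p + 1) = 0.4135.
φ = arcsin(0.4135) = 24.42°.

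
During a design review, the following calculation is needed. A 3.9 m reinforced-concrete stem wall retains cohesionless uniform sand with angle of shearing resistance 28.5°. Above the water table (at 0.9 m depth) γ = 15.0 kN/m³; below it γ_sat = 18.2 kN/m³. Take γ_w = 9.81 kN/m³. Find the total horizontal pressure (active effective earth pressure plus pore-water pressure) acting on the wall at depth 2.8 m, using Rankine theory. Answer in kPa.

K_a = (1 − sin φ)/(1 + sin φ) = 0.3540.
γ' = 18.2 − 9.81 = 8.390 kN/m³.
Effective vertical stress at 2.8 m: σ'_v = 15.0×0.9 + 8.390×1.90 = 29.44 kPa.
σ'_h = K_a σ'_v = 0.3540 × 29.44 = 10.42 kPa; u = γ_w × 1.90 = 18.64 kPa.
Total σ_h = 10.42 + 18.64 = 29.06 kPa.

29.1 kPa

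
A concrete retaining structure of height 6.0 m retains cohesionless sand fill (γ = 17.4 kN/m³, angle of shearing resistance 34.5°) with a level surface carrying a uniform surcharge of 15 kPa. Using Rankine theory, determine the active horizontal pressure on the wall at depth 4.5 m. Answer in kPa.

K_a = (1 − sin φ)/(1 + sin φ) = 0.2768.
σ_v = γz + q = 17.4 × 4.5 + 15 = 93.30 kPa.
σ_h = K_a σ_v = 0.2768 × 93.30 = 25.83 kPa.

25.8 kPa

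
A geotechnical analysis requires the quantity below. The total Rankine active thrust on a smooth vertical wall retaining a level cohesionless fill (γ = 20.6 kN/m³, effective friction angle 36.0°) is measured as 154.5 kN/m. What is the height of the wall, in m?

7.60 m

K_a = 0.2596. P_a = ½ K_a γ H² ⇒ H = √(2P_a/(K_a γ)).
H = √(2×154.5/(0.2596×20.6)) = 7.601 m.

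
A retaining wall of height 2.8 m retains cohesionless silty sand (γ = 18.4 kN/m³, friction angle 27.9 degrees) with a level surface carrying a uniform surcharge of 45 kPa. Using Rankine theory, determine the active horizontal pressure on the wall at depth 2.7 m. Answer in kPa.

34.3 kPa

K_a = (1 − sin φ)/(1 + sin φ) = 0.3625.
σ_v = γz + q = 18.4 × 2.7 + 45 = 94.68 kPa.
σ_h = K_a σ_v = 0.3625 × 94.68 = 34.32 kPa.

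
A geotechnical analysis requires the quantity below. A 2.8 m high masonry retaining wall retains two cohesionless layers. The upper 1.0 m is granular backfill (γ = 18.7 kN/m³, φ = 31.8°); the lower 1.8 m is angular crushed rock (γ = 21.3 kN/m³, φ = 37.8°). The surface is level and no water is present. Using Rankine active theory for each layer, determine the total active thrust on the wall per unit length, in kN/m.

19.3 kN/m

K_a1 = tan²(45°−31.8°/2) = 0.3098; K_a2 = tan²(45°−37.8°/2) = 0.2400.
Layer 1: σ at base = K_a1 γ₁ h₁ = 5.793 kPa; P₁ = ½×5.793×1.0 = 2.897.
Layer 2: σ_v at top = γ₁h₁ = 18.70; σ_h top = K_a2×18.70 = 4.488; σ_h base = K_a2×(18.70+21.3×1.8) = 13.69.
P₂ = ½(4.488+13.69)×1.8 = 16.36. Total P_a = 2.897+16.36 = 19.26 kN/m.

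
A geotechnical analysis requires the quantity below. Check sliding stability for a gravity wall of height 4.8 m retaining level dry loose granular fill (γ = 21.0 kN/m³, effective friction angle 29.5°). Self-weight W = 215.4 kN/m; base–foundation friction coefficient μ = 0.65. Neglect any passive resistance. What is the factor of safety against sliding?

K_a = tan²(45° − 29.5°/2) = 0.3401.
P_a = ½K_aγH² = 0.5×0.3401×21.0×4.8² = 82.28 kN/m, acting at H/3 = 1.600 m above the base.
FS_sliding = μW / P_a = 0.65×215.4 / 82.28 = 1.702.

1.70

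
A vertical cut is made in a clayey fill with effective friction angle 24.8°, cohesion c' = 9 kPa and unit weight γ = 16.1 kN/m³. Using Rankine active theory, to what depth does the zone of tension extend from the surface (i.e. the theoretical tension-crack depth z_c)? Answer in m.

K_a = tan²(45° − 24.8°/2) = 0.4090; √K_a = 0.6395.
The active pressure is zero where K_a γ z = 2c√K_a, so z_c = 2c/(γ√K_a) = 2×9/(16.1×0.6395) = 1.748 m.

1.75 m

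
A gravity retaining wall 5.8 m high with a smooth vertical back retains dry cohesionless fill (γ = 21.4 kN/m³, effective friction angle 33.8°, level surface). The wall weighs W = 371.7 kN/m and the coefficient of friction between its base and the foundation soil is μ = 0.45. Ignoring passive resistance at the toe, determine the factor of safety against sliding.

1.63

K_a = tan²(45° − 33.8°/2) = 0.2851.
P_a = ½K_aγH² = 0.5×0.2851×21.4×5.8² = 102.6 kN/m, acting at H/3 = 1.933 m above the base.
FS_sliding = μW / P_a = 0.45×371.7 / 102.6 = 1.630.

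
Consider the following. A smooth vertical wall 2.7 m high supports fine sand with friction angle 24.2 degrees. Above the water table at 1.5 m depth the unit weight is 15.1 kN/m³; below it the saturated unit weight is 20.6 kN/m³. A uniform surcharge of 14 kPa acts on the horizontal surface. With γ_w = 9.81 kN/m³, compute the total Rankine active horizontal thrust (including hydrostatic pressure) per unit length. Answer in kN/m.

K_a = tan²(45° − φ/2) = 0.4185.
γ' = 20.6 − 9.81 = 10.79 kN/m³. h₂ = H − d_w = 1.2 m.
σ'_h: at surface K_a·q = 5.859; at WT K_a(q+γd_w) = 15.34; at base K_a(q+γd_w+γ'h₂) = 20.76 kPa.
P₁ = ½(5.859+15.34)×1.5 = 15.90; P₂ = ½(15.34+20.76)×1.2 = 21.66; P_w = ½γ_w h₂² = 7.063.
Total = 15.90+21.66+7.063 = 44.62 kN/m.

44.6 kN/m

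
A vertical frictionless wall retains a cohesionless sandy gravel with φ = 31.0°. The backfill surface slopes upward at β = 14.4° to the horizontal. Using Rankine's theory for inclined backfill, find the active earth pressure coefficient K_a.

0.353

K_a = cos β · (cos β − √(cos²β − cos²φ)) / (cos β + √(cos²β − cos²φ)).
cos β = 0.9686, cos φ = 0.8572, √(cos²β − cos²φ) = 0.4510.
K_a = 0.9686 × (0.9686 − 0.4510)/(0.9686 + 0.4510) = 0.3531.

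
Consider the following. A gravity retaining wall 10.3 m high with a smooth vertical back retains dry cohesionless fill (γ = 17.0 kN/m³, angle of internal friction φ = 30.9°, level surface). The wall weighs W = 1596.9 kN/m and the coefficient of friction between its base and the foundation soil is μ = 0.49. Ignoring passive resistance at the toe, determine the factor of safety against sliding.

2.70

K_a = tan²(45° − 30.9°/2) = 0.3214.
P_a = ½K_aγH² = 0.5×0.3214×17.0×10.3² = 289.8 kN/m, acting at H/3 = 3.433 m above the base.
FS_sliding = μW / P_a = 0.49×1596.9 / 289.8 = 2.700.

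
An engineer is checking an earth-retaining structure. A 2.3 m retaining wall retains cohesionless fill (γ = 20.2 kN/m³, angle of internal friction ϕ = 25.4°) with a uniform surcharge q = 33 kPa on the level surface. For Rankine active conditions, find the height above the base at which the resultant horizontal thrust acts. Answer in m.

K_a = 0.3996.
Triangular part P₁ = ½K_aγH² = 21.35 at H/3 = 0.7667 m; rectangular part P₂ = K_a q H = 30.33 at H/2 = 1.150 m.
ȳ = (P₁·0.7667 + P₂·1.150)/(P₁+P₂) = 0.9916 m.

0.992 m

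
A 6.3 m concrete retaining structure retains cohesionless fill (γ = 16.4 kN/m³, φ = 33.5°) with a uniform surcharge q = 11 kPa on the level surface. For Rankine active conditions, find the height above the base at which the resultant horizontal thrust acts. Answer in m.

K_a = 0.2887.
Triangular part P₁ = ½K_aγH² = 93.96 at H/3 = 2.100 m; rectangular part P₂ = K_a q H = 20.01 at H/2 = 3.150 m.
ȳ = (P₁·2.100 + P₂·3.150)/(P₁+P₂) = 2.284 m.

2.28 m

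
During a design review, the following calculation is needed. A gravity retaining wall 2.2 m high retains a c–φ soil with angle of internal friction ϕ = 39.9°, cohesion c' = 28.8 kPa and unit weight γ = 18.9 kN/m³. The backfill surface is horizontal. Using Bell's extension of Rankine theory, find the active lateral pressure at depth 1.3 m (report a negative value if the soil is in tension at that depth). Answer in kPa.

-21.6 kPa

K_a = (1 − sin φ)/(1 + sin φ) = 0.2184.
σ_a = K_a γ z − 2c√K_a = 0.2184×18.9×1.3 − 2×28.8×0.4674 = -21.55 kPa.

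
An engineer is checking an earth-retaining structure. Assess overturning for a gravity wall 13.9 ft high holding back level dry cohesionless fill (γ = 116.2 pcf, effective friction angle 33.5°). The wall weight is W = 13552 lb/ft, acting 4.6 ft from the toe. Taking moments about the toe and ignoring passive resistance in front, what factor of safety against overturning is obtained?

4.15

K_a = tan²(45° − 33.5°/2) = 0.2887.
P_a = ½K_aγH² = 0.5×0.2887×116.2×13.9² = 3241 lb/ft, acting at H/3 = 4.633 ft above the base.
Overturning moment M_o = P_a × H/3 = 3241 × 4.633 = 15020.
Resisting moment M_r = W × 4.6 = 13552 × 4.6 = 62340.
FS_overturning = M_r/M_o = 62340/15020 = 4.151.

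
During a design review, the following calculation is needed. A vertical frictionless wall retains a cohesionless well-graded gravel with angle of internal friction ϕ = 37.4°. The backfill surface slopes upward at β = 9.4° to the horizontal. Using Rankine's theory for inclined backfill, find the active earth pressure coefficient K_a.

K_a = cos β · (cos β − √(cos²β − cos²φ)) / (cos β + √(cos²β − cos²φ)).
cos β = 0.9866, cos φ = 0.7944, √(cos²β − cos²φ) = 0.5850.
K_a = 0.9866 × (0.9866 − 0.5850)/(0.9866 + 0.5850) = 0.2521.

0.252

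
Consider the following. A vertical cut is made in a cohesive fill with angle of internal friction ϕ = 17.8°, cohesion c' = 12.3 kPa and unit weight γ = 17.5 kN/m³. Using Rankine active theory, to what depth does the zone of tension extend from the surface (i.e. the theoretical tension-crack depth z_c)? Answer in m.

K_a = tan²(45° − 17.8°/2) = 0.5318; √K_a = 0.7292.
The active pressure is zero where K_a γ z = 2c√K_a, so z_c = 2c/(γ√K_a) = 2×12.3/(17.5×0.7292) = 1.928 m.

1.93 m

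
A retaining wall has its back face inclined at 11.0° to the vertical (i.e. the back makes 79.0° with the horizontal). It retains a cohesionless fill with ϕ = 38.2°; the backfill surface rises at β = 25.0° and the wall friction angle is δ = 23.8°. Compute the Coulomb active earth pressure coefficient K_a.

0.443

K_a = sin²(α+φ) / [sin²α · sin(α−δ) · (1 + √{sin(φ+δ)sin(φ−β) / (sin(α−δ)sin(α+β))})²].
With α = 79.0°, φ = 38.2°, δ = 23.8°, β = 25.0°: K_a = 0.4425.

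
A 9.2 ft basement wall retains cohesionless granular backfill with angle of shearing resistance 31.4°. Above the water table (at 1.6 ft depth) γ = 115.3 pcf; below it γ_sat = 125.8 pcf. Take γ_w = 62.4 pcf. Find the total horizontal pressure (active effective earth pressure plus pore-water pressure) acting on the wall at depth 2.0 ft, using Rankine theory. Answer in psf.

K_a = (1 − sin φ)/(1 + sin φ) = 0.3149.
γ' = 125.8 − 62.4 = 63.40 pcf.
Effective vertical stress at 2.0 ft: σ'_v = 115.3×1.6 + 63.40×0.400 = 209.8 psf.
σ'_h = K_a σ'_v = 0.3149 × 209.8 = 66.08 psf; u = γ_w × 0.400 = 24.96 psf.
Total σ_h = 66.08 + 24.96 = 91.04 psf.

91.0 psf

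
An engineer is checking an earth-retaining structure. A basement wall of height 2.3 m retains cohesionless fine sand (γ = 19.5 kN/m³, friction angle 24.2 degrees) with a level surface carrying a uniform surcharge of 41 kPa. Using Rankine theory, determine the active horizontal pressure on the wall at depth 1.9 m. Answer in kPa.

K_a = (1 − sin φ)/(1 + sin φ) = 0.4185.
σ_v = γz + q = 19.5 × 1.9 + 41 = 78.05 kPa.
σ_h = K_a σ_v = 0.4185 × 78.05 = 32.67 kPa.

32.7 kPa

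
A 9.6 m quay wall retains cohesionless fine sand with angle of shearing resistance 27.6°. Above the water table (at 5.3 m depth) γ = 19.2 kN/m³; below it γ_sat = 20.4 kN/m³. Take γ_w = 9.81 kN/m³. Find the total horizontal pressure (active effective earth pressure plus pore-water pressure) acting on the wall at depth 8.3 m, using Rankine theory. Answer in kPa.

K_a = (1 − sin φ)/(1 + sin φ) = 0.3668.
γ' = 20.4 − 9.81 = 10.59 kN/m³.
Effective vertical stress at 8.3 m: σ'_v = 19.2×5.3 + 10.59×3.00 = 133.5 kPa.
σ'_h = K_a σ'_v = 0.3668 × 133.5 = 48.98 kPa; u = γ_w × 3.00 = 29.43 kPa.
Total σ_h = 48.98 + 29.43 = 78.41 kPa.

78.4 kPa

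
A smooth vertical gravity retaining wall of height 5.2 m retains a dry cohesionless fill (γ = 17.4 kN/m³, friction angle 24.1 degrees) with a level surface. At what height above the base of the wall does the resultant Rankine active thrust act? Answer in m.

1.73 m

K_a = 0.4201.
The pressure distribution is triangular, so the resultant acts at H/3 above the base = 5.2/3 = 1.733 m.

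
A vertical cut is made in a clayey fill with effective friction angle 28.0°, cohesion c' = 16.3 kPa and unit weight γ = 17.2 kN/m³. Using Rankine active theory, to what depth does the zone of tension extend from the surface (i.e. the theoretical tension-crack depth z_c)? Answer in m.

3.15 m

K_a = tan²(45° − 28.0°/2) = 0.3610; √K_a = 0.6009.
The active pressure is zero where K_a γ z = 2c√K_a, so z_c = 2c/(γ√K_a) = 2×16.3/(17.2×0.6009) = 3.154 m.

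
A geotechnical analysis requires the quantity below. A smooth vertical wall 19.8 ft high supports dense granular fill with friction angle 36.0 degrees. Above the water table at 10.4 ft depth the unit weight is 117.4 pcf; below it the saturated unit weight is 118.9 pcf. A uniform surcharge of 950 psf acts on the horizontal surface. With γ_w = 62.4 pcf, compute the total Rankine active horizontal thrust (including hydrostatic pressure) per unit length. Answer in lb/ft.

K_a = tan²(45° − φ/2) = 0.2596.
γ' = 118.9 − 62.4 = 56.50 pcf. h₂ = H − d_w = 9.4 ft.
σ'_h: at surface K_a·q = 246.6; at WT K_a(q+γd_w) = 563.6; at base K_a(q+γd_w+γ'h₂) = 701.5 psf.
P₁ = ½(246.6+563.6)×10.4 = 4213; P₂ = ½(563.6+701.5)×9.4 = 5946; P_w = ½γ_w h₂² = 2757.
Total = 4213+5946+2757 = 12920 lb/ft.

12900 lb/ft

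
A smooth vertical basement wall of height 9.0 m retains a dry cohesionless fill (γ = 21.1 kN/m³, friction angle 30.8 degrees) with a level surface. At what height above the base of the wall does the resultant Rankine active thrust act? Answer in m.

3.00 m

K_a = 0.3227.
The pressure distribution is triangular, so the resultant acts at H/3 above the base = 9.0/3 = 3.000 m.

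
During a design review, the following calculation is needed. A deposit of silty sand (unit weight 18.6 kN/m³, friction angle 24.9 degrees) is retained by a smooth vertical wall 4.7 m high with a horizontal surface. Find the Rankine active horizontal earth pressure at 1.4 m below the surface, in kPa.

K_a = (1 − sin φ)/(1 + sin φ) = 0.4074.
σ_h = K_a γ z = 0.4074 × 18.6 × 1.4 = 10.61 kPa.

10.6 kPa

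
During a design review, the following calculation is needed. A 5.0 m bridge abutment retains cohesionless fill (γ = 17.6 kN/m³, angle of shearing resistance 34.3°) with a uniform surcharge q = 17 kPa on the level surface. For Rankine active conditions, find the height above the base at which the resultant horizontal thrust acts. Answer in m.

1.90 m

K_a = 0.2792.
Triangular part P₁ = ½K_aγH² = 61.42 at H/3 = 1.667 m; rectangular part P₂ = K_a q H = 23.73 at H/2 = 2.500 m.
ȳ = (P₁·1.667 + P₂·2.500)/(P₁+P₂) = 1.899 m.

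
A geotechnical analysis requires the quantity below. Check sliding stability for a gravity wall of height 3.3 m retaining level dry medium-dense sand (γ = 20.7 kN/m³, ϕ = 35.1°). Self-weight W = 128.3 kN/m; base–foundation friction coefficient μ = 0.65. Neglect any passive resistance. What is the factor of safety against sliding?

2.74

K_a = tan²(45° − 35.1°/2) = 0.2698.
P_a = ½K_aγH² = 0.5×0.2698×20.7×3.3² = 30.41 kN/m, acting at H/3 = 1.100 m above the base.
FS_sliding = μW / P_a = 0.65×128.3 / 30.41 = 2.742.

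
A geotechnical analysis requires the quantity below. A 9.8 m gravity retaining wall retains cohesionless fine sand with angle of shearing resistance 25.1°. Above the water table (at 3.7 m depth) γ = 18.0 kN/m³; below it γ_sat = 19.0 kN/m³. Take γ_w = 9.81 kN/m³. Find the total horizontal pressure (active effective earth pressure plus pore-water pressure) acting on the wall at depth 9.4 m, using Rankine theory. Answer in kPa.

104 kPa

K_a = (1 − sin φ)/(1 + sin φ) = 0.4043.
γ' = 19.0 − 9.81 = 9.190 kN/m³.
Effective vertical stress at 9.4 m: σ'_v = 18.0×3.7 + 9.190×5.70 = 119.0 kPa.
σ'_h = K_a σ'_v = 0.4043 × 119.0 = 48.10 kPa; u = γ_w × 5.70 = 55.92 kPa.
Total σ_h = 48.10 + 55.92 = 104.0 kPa.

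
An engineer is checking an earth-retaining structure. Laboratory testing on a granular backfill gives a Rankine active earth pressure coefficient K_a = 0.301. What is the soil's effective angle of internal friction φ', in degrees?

K_a = tan²(45° − φ/2) ⇒ 45° − φ/2 = arctan(√0.301) = 28.75°.
φ = 2(45° − 28.75°) = 32.50°.

32.5°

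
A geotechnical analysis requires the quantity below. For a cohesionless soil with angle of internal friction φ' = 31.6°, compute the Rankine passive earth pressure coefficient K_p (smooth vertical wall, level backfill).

K_p = (1 + sin φ)/(1 − sin φ) = tan²(45° + 31.6°/2) = 3.202.

3.20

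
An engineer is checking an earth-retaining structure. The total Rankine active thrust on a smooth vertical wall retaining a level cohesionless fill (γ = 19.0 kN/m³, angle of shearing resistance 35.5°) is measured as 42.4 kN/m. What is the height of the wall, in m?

K_a = 0.2653. P_a = ½ K_a γ H² ⇒ H = √(2P_a/(K_a γ)).
H = √(2×42.4/(0.2653×19.0)) = 4.102 m.

4.10 m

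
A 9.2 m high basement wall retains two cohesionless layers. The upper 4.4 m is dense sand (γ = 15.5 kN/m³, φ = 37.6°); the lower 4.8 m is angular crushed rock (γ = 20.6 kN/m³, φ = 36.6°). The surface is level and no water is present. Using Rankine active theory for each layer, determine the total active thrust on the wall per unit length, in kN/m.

179 kN/m

K_a1 = tan²(45°−37.6°/2) = 0.2421; K_a2 = tan²(45°−36.6°/2) = 0.2530.
Layer 1: σ at base = K_a1 γ₁ h₁ = 16.51 kPa; P₁ = ½×16.51×4.4 = 36.33.
Layer 2: σ_v at top = γ₁h₁ = 68.20; σ_h top = K_a2×68.20 = 17.25; σ_h base = K_a2×(68.20+20.6×4.8) = 42.26.
P₂ = ½(17.25+42.26)×4.8 = 142.8. Total P_a = 36.33+142.8 = 179.2 kN/m.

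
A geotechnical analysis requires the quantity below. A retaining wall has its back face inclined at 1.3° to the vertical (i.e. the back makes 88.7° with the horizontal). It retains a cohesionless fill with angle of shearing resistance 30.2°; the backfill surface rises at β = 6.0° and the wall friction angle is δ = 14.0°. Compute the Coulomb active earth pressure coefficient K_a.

K_a = sin²(α+φ) / [sin²α · sin(α−δ) · (1 + √{sin(φ+δ)sin(φ−β) / (sin(α−δ)sin(α+β))})²].
With α = 88.7°, φ = 30.2°, δ = 14.0°, β = 6.0°: K_a = 0.3330.

0.333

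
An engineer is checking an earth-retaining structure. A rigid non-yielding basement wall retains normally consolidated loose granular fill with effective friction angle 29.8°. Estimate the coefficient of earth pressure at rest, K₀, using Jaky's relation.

0.503

K₀ = 1 − sin φ' = 1 − sin 29.8° = 0.5030.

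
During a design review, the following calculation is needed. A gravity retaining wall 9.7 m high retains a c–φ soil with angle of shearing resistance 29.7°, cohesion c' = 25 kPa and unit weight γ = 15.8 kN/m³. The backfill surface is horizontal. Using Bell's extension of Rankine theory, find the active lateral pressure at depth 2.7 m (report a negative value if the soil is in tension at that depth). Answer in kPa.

-14.6 kPa

K_a = (1 − sin φ)/(1 + sin φ) = 0.3374.
σ_a = K_a γ z − 2c√K_a = 0.3374×15.8×2.7 − 2×25×0.5808 = -14.65 kPa.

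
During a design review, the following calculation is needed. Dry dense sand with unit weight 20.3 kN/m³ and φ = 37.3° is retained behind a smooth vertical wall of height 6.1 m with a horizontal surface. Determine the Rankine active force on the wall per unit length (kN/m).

K_a = tan²(45° − φ/2) = 0.2453.
P_a = ½ K_a γ H² = 0.5 × 0.2453 × 20.3 × 6.1² = 92.66 kN/m.

92.7 kN/m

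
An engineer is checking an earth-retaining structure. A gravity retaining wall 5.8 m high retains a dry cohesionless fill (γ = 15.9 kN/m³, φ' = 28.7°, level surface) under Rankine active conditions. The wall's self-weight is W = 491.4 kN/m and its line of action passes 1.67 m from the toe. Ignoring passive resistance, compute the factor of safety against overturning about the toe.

K_a = tan²(45° − 28.7°/2) = 0.3511.
P_a = ½K_aγH² = 0.5×0.3511×15.9×5.8² = 93.91 kN/m, acting at H/3 = 1.933 m above the base.
Overturning moment M_o = P_a × H/3 = 93.91 × 1.933 = 181.6.
Resisting moment M_r = W × 1.67 = 491.4 × 1.67 = 820.6.
FS_overturning = M_r/M_o = 820.6/181.6 = 4.520.

4.52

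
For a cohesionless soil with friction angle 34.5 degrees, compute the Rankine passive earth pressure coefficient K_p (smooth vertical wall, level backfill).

3.61

K_p = (1 + sin φ)/(1 − sin φ) = tan²(45° + 34.5°/2) = 3.613.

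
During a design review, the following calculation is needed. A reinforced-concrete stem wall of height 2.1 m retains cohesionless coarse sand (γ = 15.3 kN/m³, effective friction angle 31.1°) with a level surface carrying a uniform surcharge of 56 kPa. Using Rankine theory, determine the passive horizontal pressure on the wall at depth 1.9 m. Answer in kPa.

K_p = (1 + sin φ)/(1 − sin φ) = 3.137.
σ_v = γz + q = 15.3 × 1.9 + 56 = 85.07 kPa.
σ_h = K_p σ_v = 3.137 × 85.07 = 266.8 kPa.

267 kPa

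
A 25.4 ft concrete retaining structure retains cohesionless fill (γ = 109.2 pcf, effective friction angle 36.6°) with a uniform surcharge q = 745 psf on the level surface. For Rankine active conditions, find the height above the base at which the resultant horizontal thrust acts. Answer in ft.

9.95 ft

K_a = 0.2530.
Triangular part P₁ = ½K_aγH² = 8911 at H/3 = 8.467 ft; rectangular part P₂ = K_a q H = 4787 at H/2 = 12.70 ft.
ȳ = (P₁·8.467 + P₂·12.70)/(P₁+P₂) = 9.946 ft.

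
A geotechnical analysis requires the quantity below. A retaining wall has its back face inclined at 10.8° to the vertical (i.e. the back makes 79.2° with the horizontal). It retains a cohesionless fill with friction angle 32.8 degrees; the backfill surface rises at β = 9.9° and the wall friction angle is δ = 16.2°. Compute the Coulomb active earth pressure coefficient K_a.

K_a = sin²(α+φ) / [sin²α · sin(α−δ) · (1 + √{sin(φ+δ)sin(φ−β) / (sin(α−δ)sin(α+β))})²].
With α = 79.2°, φ = 32.8°, δ = 16.2°, β = 9.9°: K_a = 0.4035.

0.404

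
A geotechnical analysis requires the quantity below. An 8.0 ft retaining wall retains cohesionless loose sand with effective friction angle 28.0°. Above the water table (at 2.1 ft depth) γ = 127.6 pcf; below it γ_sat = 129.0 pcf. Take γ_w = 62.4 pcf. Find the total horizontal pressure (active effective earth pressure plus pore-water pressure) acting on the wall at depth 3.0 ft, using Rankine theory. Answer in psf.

175 psf

K_a = (1 − sin φ)/(1 + sin φ) = 0.3610.
γ' = 129.0 − 62.4 = 66.60 pcf.
Effective vertical stress at 3.0 ft: σ'_v = 127.6×2.1 + 66.60×0.900 = 327.9 psf.
σ'_h = K_a σ'_v = 0.3610 × 327.9 = 118.4 psf; u = γ_w × 0.900 = 56.16 psf.
Total σ_h = 118.4 + 56.16 = 174.5 psf.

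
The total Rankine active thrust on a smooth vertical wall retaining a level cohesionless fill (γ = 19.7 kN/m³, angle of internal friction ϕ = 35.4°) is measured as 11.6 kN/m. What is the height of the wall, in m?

2.10 m

K_a = 0.2664. P_a = ½ K_a γ H² ⇒ H = √(2P_a/(K_a γ)).
H = √(2×11.6/(0.2664×19.7)) = 2.103 m.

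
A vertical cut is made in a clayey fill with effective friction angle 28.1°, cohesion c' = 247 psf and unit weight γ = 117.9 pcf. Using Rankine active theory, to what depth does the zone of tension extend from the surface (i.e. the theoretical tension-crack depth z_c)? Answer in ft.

6.99 ft

K_a = tan²(45° − 28.1°/2) = 0.3596; √K_a = 0.5997.
The active pressure is zero where K_a γ z = 2c√K_a, so z_c = 2c/(γ√K_a) = 2×247/(117.9×0.5997) = 6.987 ft.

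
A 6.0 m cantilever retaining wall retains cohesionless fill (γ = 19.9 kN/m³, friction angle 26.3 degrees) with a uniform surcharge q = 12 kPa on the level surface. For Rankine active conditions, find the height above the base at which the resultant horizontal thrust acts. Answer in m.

2.17 m

K_a = 0.3859.
Triangular part P₁ = ½K_aγH² = 138.2 at H/3 = 2.000 m; rectangular part P₂ = K_a q H = 27.79 at H/2 = 3.000 m.
ȳ = (P₁·2.000 + P₂·3.000)/(P₁+P₂) = 2.167 m.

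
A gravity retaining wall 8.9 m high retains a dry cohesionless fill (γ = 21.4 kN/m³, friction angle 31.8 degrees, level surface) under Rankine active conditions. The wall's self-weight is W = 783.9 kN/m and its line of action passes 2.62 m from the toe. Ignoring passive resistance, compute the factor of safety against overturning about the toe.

K_a = tan²(45° − 31.8°/2) = 0.3098.
P_a = ½K_aγH² = 0.5×0.3098×21.4×8.9² = 262.6 kN/m, acting at H/3 = 2.967 m above the base.
Overturning moment M_o = P_a × H/3 = 262.6 × 2.967 = 778.9.
Resisting moment M_r = W × 2.62 = 783.9 × 2.62 = 2054.
FS_overturning = M_r/M_o = 2054/778.9 = 2.637.

2.64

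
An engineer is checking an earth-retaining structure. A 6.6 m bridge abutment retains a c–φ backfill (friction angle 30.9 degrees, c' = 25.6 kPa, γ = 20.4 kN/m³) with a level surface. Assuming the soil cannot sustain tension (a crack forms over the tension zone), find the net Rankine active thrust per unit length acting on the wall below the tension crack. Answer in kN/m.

K_a = 0.3214; √K_a = 0.5669.
Tension-crack depth z_c = 2c/(γ√K_a) = 2×25.6/(20.4×0.5669) = 4.427 m.
σ_a at base = K_a γ H − 2c√K_a = 0.3214×20.4×6.6 − 2×25.6×0.5669 = 14.25 kPa.
P_a = ½ × 14.25 × (H − z_c) = 0.5×14.25×2.173 = 15.48 kN/m.

15.5 kN/m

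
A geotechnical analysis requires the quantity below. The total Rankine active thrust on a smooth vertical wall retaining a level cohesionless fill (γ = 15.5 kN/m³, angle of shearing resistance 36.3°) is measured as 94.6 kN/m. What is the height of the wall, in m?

6.90 m

K_a = 0.2563. P_a = ½ K_a γ H² ⇒ H = √(2P_a/(K_a γ)).
H = √(2×94.6/(0.2563×15.5)) = 6.902 m.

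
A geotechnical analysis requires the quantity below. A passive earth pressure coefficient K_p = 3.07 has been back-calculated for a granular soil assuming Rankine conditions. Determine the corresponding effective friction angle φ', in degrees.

30.6°

K_p = (1+sin φ)/(1−sin φ) ⇒ sin φ = (K_p − 1)/(K_p + 1) = 0.5086.
φ = arcsin(0.5086) = 30.57°.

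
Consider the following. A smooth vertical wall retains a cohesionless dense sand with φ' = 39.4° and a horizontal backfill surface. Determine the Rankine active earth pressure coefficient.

0.223

K_a = tan²(45° − φ/2) = tan²(25.30°) = 0.2234.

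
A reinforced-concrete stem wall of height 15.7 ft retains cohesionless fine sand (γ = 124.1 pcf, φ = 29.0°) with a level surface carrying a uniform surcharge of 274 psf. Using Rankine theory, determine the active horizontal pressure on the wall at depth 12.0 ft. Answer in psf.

K_a = (1 − sin φ)/(1 + sin φ) = 0.3470.
σ_v = γz + q = 124.1 × 12.0 + 274 = 1763 psf.
σ_h = K_a σ_v = 0.3470 × 1763 = 611.8 psf.

612 psf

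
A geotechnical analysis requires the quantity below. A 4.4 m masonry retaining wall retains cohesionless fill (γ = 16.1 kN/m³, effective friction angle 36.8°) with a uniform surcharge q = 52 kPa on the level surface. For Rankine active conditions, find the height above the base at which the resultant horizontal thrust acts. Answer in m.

K_a = 0.2508.
Triangular part P₁ = ½K_aγH² = 39.08 at H/3 = 1.467 m; rectangular part P₂ = K_a q H = 57.37 at H/2 = 2.200 m.
ȳ = (P₁·1.467 + P₂·2.200)/(P₁+P₂) = 1.903 m.

1.90 m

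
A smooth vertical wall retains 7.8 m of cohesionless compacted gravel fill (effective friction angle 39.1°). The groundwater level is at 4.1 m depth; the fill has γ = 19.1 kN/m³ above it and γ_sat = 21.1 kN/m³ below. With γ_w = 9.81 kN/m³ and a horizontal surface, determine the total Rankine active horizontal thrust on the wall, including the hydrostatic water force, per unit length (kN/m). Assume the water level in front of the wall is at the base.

K_a = tan²(45° − φ/2) = 0.2265.
γ' = 21.1 − 9.81 = 11.29 kN/m³. Depth below WT = 3.7 m.
σ'_h at WT = K_a γ d_w = 17.74 kPa; at base = 17.74 + K_a γ' × 3.7 = 27.20 kPa.
P₁ (0–4.1 m) = ½×17.74×4.1 = 36.36. P₂ (4.1–7.8 m) = ½(17.74+27.20)×3.7 = 83.13.
P_w = ½ γ_w h₂² = 0.5×9.81×3.7² = 67.15. Total = 36.36+83.13+67.15 = 186.6 kN/m.

187 kN/m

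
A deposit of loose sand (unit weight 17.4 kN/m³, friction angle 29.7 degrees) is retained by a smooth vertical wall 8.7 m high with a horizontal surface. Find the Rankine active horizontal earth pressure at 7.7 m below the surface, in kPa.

45.2 kPa

K_a = (1 − sin φ)/(1 + sin φ) = 0.3374.
σ_h = K_a γ z = 0.3374 × 17.4 × 7.7 = 45.20 kPa.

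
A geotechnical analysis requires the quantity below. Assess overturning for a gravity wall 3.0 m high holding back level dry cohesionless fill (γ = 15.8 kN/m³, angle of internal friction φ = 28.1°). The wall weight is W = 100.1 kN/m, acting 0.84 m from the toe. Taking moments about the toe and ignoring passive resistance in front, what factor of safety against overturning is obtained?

K_a = tan²(45° − 28.1°/2) = 0.3596.
P_a = ½K_aγH² = 0.5×0.3596×15.8×3.0² = 25.57 kN/m, acting at H/3 = 1.000 m above the base.
Overturning moment M_o = P_a × H/3 = 25.57 × 1.000 = 25.57.
Resisting moment M_r = W × 0.84 = 100.1 × 0.84 = 84.08.
FS_overturning = M_r/M_o = 84.08/25.57 = 3.289.

3.29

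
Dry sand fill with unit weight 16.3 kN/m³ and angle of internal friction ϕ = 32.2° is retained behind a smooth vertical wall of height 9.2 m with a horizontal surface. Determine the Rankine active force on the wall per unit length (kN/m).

210 kN/m

K_a = tan²(45° − φ/2) = 0.3047.
P_a = ½ K_a γ H² = 0.5 × 0.3047 × 16.3 × 9.2² = 210.2 kN/m.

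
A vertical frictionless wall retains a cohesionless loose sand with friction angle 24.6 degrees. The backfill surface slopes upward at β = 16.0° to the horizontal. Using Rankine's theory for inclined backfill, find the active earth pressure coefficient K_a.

K_a = cos β · (cos β − √(cos²β − cos²φ)) / (cos β + √(cos²β − cos²φ)).
cos β = 0.9613, cos φ = 0.9092, √(cos²β − cos²φ) = 0.3120.
K_a = 0.9613 × (0.9613 − 0.3120)/(0.9613 + 0.3120) = 0.4902.

0.490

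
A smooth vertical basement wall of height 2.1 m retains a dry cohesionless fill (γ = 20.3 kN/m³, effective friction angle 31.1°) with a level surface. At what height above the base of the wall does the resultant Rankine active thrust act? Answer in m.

0.700 m

K_a = 0.3188.
The pressure distribution is triangular, so the resultant acts at H/3 above the base = 2.1/3 = 0.7000 m.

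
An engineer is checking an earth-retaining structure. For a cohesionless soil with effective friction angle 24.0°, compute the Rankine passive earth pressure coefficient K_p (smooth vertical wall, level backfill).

2.37

K_p = (1 + sin φ)/(1 − sin φ) = tan²(45° + 24.0°/2) = 2.371.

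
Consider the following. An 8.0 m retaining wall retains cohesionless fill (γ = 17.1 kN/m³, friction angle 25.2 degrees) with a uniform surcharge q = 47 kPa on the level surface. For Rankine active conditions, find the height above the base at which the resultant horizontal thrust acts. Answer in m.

3.21 m

K_a = 0.4027.
Triangular part P₁ = ½K_aγH² = 220.4 at H/3 = 2.667 m; rectangular part P₂ = K_a q H = 151.4 at H/2 = 4.000 m.
ȳ = (P₁·2.667 + P₂·4.000)/(P₁+P₂) = 3.210 m.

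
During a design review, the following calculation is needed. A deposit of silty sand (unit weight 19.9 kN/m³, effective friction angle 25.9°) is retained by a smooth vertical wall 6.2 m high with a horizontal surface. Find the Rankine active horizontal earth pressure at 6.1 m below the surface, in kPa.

K_a = (1 − sin φ)/(1 + sin φ) = 0.3920.
σ_h = K_a γ z = 0.3920 × 19.9 × 6.1 = 47.58 kPa.

47.6 kPa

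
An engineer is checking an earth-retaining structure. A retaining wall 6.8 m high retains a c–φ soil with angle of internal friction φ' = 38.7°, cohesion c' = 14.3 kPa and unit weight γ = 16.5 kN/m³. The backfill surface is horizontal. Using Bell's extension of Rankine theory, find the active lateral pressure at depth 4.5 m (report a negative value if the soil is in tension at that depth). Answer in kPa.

3.39 kPa

K_a = (1 − sin φ)/(1 + sin φ) = 0.2306.
σ_a = K_a γ z − 2c√K_a = 0.2306×16.5×4.5 − 2×14.3×0.4802 = 3.387 kPa.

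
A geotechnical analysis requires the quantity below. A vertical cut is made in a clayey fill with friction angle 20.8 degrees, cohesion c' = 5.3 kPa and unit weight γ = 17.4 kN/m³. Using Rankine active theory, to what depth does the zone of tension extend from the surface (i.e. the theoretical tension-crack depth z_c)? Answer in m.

0.883 m

K_a = tan²(45° − 20.8°/2) = 0.4759; √K_a = 0.6899.
The active pressure is zero where K_a γ z = 2c√K_a, so z_c = 2c/(γ√K_a) = 2×5.3/(17.4×0.6899) = 0.8831 m.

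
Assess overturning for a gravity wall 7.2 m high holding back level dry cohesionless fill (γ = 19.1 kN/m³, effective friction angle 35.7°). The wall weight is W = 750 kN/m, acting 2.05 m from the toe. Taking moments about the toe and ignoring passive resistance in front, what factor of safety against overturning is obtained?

4.92

K_a = tan²(45° − 35.7°/2) = 0.2630.
P_a = ½K_aγH² = 0.5×0.2630×19.1×7.2² = 130.2 kN/m, acting at H/3 = 2.400 m above the base.
Overturning moment M_o = P_a × H/3 = 130.2 × 2.400 = 312.5.
Resisting moment M_r = W × 2.05 = 750 × 2.05 = 1537.
FS_overturning = M_r/M_o = 1537/312.5 = 4.920.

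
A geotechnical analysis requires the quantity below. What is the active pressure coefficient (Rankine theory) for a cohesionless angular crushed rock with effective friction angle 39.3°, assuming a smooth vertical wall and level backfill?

0.224

K_a = tan²(45° − φ/2) = tan²(25.35°) = 0.2245.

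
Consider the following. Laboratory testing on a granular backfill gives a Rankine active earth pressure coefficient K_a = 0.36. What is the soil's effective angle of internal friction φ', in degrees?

28.1°

K_a = tan²(45° − φ/2) ⇒ 45° − φ/2 = arctan(√0.36) = 30.96°.
φ = 2(45° − 30.96°) = 28.07°.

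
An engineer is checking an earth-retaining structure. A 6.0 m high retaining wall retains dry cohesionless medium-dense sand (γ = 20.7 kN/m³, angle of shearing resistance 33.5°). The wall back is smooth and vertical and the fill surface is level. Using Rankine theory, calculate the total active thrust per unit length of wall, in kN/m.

K_a = tan²(45° − φ/2) = 0.2887.
P_a = ½ K_a γ H² = 0.5 × 0.2887 × 20.7 × 6.0² = 107.6 kN/m.

108 kN/m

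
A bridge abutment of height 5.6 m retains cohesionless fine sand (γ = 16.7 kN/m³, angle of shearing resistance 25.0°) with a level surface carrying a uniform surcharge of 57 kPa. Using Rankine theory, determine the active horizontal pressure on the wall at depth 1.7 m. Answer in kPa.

34.7 kPa

K_a = (1 − sin φ)/(1 + sin φ) = 0.4059.
σ_v = γz + q = 16.7 × 1.7 + 57 = 85.39 kPa.
σ_h = K_a σ_v = 0.4059 × 85.39 = 34.66 kPa.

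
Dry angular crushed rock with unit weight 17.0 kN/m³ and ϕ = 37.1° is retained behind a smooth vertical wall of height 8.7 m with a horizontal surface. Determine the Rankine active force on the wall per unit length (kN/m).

K_a = tan²(45° − φ/2) = 0.2475.
P_a = ½ K_a γ H² = 0.5 × 0.2475 × 17.0 × 8.7² = 159.2 kN/m.

159 kN/m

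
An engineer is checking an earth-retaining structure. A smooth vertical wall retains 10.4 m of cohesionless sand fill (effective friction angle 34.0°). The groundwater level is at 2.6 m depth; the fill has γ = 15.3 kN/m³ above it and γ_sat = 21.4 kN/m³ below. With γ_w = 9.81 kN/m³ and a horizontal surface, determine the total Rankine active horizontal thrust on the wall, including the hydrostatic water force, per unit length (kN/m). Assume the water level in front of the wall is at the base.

K_a = tan²(45° − φ/2) = 0.2827.
γ' = 21.4 − 9.81 = 11.59 kN/m³. Depth below WT = 7.8 m.
σ'_h at WT = K_a γ d_w = 11.25 kPa; at base = 11.25 + K_a γ' × 7.8 = 36.80 kPa.
P₁ (0–2.6 m) = ½×11.25×2.6 = 14.62. P₂ (2.6–10.4 m) = ½(11.25+36.80)×7.8 = 187.4.
P_w = ½ γ_w h₂² = 0.5×9.81×7.8² = 298.4. Total = 14.62+187.4+298.4 = 500.4 kN/m.

500 kN/m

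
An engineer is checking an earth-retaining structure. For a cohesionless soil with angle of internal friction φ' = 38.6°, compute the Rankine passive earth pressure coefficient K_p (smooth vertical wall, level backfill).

K_p = (1 + sin φ)/(1 − sin φ) = tan²(45° + 38.6°/2) = 4.317.

4.32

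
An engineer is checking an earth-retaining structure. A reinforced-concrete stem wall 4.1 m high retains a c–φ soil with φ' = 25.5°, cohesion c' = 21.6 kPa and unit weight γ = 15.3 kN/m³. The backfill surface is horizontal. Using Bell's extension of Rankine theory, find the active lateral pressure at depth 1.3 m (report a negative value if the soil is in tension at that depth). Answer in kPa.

-19.3 kPa

K_a = (1 − sin φ)/(1 + sin φ) = 0.3981.
σ_a = K_a γ z − 2c√K_a = 0.3981×15.3×1.3 − 2×21.6×0.6310 = -19.34 kPa.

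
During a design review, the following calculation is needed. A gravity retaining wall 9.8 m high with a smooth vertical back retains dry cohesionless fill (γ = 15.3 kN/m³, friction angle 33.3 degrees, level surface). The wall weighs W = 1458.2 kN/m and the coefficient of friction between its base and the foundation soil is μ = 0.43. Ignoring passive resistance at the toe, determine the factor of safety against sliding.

K_a = tan²(45° − 33.3°/2) = 0.2911.
P_a = ½K_aγH² = 0.5×0.2911×15.3×9.8² = 213.9 kN/m, acting at H/3 = 3.267 m above the base.
FS_sliding = μW / P_a = 0.43×1458.2 / 213.9 = 2.931.

2.93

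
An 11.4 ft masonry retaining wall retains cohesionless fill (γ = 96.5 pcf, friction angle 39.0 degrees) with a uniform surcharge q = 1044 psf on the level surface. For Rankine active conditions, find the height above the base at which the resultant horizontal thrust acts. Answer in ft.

K_a = 0.2275.
Triangular part P₁ = ½K_aγH² = 1427 at H/3 = 3.800 ft; rectangular part P₂ = K_a q H = 2708 at H/2 = 5.700 ft.
ȳ = (P₁·3.800 + P₂·5.700)/(P₁+P₂) = 5.044 ft.

5.04 ft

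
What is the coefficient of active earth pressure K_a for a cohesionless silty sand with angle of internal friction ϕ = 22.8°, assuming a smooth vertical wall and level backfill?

K_a = tan²(45° − φ/2) = tan²(33.60°) = 0.4414.

0.441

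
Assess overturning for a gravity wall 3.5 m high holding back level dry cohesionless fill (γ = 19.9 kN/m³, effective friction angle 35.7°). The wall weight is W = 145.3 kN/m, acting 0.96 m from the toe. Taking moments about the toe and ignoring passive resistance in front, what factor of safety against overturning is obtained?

K_a = tan²(45° − 35.7°/2) = 0.2630.
P_a = ½K_aγH² = 0.5×0.2630×19.9×3.5² = 32.06 kN/m, acting at H/3 = 1.167 m above the base.
Overturning moment M_o = P_a × H/3 = 32.06 × 1.167 = 37.40.
Resisting moment M_r = W × 0.96 = 145.3 × 0.96 = 139.5.
FS_overturning = M_r/M_o = 139.5/37.40 = 3.730.

3.73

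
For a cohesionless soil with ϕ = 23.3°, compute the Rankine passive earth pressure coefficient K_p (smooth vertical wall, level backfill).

2.31

K_p = (1 + sin φ)/(1 − sin φ) = tan²(45° + 23.3°/2) = 2.309.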